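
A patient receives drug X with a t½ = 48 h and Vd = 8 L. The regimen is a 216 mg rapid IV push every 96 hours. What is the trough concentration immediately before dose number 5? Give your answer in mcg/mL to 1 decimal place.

f = (1/2)^(τ/t½) = (1/2)^(96/48) ≈ 0.2500.
C₀ = D/Vd = 216/8 ≈ 27.000 mcg/mL.
Before the 5th dose, 4 doses have been given. Superposition: Cmin = C₀·(f + f² + … + f^4).
≈ 27.000 × (0.2500 + 0.0625 + 0.0156 + 0.0039) ≈ 27.000 × 0.3320 ≈ 8.964 mcg/mL.

9.0 mcg/mL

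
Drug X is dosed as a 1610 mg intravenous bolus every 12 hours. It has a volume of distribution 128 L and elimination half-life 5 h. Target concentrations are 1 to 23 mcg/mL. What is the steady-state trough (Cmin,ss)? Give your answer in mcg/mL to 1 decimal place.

2.9 mcg/mL

Over one 12-h interval, 12/5 ≈ 2.4 half-lives elapse, leaving f ≈ 0.1895 of each dose.
Accumulation ratio R = 1/(1 − f) ≈ 1/0.8105 ≈ 1.2338.
Single-dose peak C₀ = D/Vd = 1610/128 ≈ 12.578 mcg/mL.
Steady-state peak Cmax,ss = C₀·R ≈ 12.578 × 1.2338 ≈ 15.519 mcg/mL.
Steady-state trough Cmin,ss = Cmax,ss·f ≈ 15.519 × 0.1895 ≈ 2.941 mcg/mL.
Trough 2.9 mcg/mL vs MEC 1 mcg/mL: adequate.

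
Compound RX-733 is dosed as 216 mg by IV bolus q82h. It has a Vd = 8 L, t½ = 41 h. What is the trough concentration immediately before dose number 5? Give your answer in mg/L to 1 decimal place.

9.0 mg/L

f = (1/2)^(τ/t½) = (1/2)^(82/41) ≈ 0.2500.
C₀ = D/Vd = 216/8 ≈ 27.000 mg/L.
Before the 5th dose, 4 doses have been given. Superposition: Cmin = C₀·(f + f² + … + f^4).
≈ 27.000 × (0.2500 + 0.0625 + 0.0156 + 0.0039) ≈ 27.000 × 0.3320 ≈ 8.964 mg/L.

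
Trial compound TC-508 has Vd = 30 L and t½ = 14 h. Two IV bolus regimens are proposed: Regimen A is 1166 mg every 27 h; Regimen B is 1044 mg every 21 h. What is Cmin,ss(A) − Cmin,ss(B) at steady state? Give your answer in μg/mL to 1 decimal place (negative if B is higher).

-5.2 μg/mL

Regimen A: f = (1/2)^(27/14) ≈ 0.2627; Cmin,ss = (1166/30)·f/(1−f) ≈ 13.848 μg/mL.
Regimen B: f = (1/2)^(21/14) ≈ 0.3536; Cmin,ss = (1044/30)·f/(1−f) ≈ 19.037 μg/mL.
Difference ≈ 13.848 − 19.037 ≈ -5.189 μg/mL.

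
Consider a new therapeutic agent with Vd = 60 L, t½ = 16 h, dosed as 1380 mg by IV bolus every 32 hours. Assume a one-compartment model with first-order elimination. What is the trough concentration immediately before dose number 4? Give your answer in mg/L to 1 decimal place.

7.5 mg/L

f = (1/2)^(τ/t½) = (1/2)^(32/16) ≈ 0.2500.
C₀ = D/Vd = 1380/60 ≈ 23.000 mg/L.
Before the 4th dose, 3 doses have been given. Superposition: Cmin = C₀·(f + f² + … + f^3).
≈ 23.000 × (0.2500 + 0.0625 + 0.0156) ≈ 23.000 × 0.3281 ≈ 7.546 mg/L.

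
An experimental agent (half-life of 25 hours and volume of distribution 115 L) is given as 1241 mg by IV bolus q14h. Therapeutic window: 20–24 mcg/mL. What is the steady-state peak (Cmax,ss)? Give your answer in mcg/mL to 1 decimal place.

33.5 mcg/mL

Over one 14-h interval, 14/25 ≈ 0.56 half-lives elapse, leaving f ≈ 0.6783 of each dose.
Accumulation ratio R = 1/(1 − f) ≈ 1/0.3217 ≈ 3.1085.
Single-dose peak C₀ = D/Vd = 1241/115 ≈ 10.791 mcg/mL.
Steady-state peak Cmax,ss = C₀·R ≈ 10.791 × 3.1085 ≈ 33.544 mcg/mL.
Peak 33.5 mcg/mL vs MTC 24 mcg/mL: exceeds toxic threshold.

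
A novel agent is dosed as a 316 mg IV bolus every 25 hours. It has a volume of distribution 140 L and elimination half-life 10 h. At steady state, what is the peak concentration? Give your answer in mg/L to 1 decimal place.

2.7 mg/L

k = ln2/t½ = ln2/10 ≈ 0.069315 h⁻¹; fraction remaining f = e^(−kτ) = e^(−0.069315×25) ≈ 0.1768.
Accumulation ratio R = 1/(1 − f) ≈ 1/0.8232 ≈ 1.2148.
Each bolus raises the concentration by D/Vd = 316/140 ≈ 2.257 mg/L.
Steady-state peak Cmax,ss = C₀·R ≈ 2.257 × 1.2148 ≈ 2.742 mg/L.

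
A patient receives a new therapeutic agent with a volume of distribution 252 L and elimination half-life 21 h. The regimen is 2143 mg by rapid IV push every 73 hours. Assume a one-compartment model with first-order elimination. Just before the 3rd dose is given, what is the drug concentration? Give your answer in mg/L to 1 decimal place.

0.8 mg/L

f = (1/2)^(τ/t½) = (1/2)^(73/21) ≈ 0.0899.
C₀ = D/Vd = 2143/252 ≈ 8.504 mg/L.
Before the 3rd dose, 2 doses have been given. Superposition: Cmin = C₀·(f + f²).
≈ 8.504 × (0.0899 + 0.0081) ≈ 8.504 × 0.0980 ≈ 0.833 mg/L.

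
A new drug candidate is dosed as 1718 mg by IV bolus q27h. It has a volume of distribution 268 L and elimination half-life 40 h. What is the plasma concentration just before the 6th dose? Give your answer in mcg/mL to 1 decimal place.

f = (1/2)^(τ/t½) = (1/2)^(27/40) ≈ 0.6263.
C₀ = D/Vd = 1718/268 ≈ 6.410 mcg/mL.
Before the 6th dose, 5 doses have been given. Superposition: Cmin = C₀·(f + f² + … + f^5).
≈ 6.410 × (0.6263 + 0.3923 + 0.2457 + 0.1539 + 0.0964) ≈ 6.410 × 1.5146 ≈ 9.709 mcg/mL.

9.7 mcg/mL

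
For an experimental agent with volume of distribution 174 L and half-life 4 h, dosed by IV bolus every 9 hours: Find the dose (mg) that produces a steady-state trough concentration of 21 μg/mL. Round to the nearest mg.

τ/t½ = 9/4 ≈ 2.25, so f = (1/2)^(9/4) ≈ 0.210224.
Cmin,ss = (D/Vd)·f/(1−f), so D = Cmin,ss·Vd·(1−f)/f.
D = 21 × 174 × (1−f)/f ≈ 21 × 174 × 3.75683 ≈ 13727.46 mg.

13727 mg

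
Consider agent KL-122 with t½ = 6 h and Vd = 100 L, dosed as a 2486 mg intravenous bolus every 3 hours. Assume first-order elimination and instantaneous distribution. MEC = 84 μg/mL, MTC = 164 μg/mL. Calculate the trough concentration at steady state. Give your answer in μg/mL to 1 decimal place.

τ/t½ = 3/6 ≈ 0.5, so fraction remaining f = (1/2)^(3/6) ≈ 0.7071.
Each bolus raises the concentration by D/Vd = 2486/100 ≈ 24.860 μg/mL.
Steady-state trough Cmin,ss = C₀·f/(1−f) ≈ 24.860 × 0.7071/0.2929 ≈ 60.015 μg/mL.
Trough 60.0 μg/mL vs MEC 84 μg/mL: subtherapeutic.

60.0 μg/mL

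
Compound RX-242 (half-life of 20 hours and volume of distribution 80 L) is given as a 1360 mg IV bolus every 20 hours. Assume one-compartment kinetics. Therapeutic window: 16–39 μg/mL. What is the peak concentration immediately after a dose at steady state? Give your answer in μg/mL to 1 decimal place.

τ = 20 h = 1 half-life, so f = (1/2)^1 = 0.5.
Accumulation ratio R = 1/(1 − f) = 1/0.5 = 2/1.
Single-dose peak C₀ = D/Vd = 1360/80 = 17 μg/mL.
Steady-state peak Cmax,ss = C₀·R = 17 × 2/1 ≈ 34.000 μg/mL.
Peak 34.0 μg/mL vs MTC 39 μg/mL: below toxic threshold.

34.0 μg/mL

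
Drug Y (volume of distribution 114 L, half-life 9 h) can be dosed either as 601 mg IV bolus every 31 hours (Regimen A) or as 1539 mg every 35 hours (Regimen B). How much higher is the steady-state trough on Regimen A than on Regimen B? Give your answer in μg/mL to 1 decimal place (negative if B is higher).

Regimen A: f = (1/2)^(31/9) ≈ 0.0919; Cmin,ss = (601/114)·f/(1−f) ≈ 0.534 μg/mL.
Regimen B: f = (1/2)^(35/9) ≈ 0.0675; Cmin,ss = (1539/114)·f/(1−f) ≈ 0.977 μg/mL.
Difference ≈ 0.534 − 0.977 ≈ -0.443 μg/mL.

-0.4 μg/mL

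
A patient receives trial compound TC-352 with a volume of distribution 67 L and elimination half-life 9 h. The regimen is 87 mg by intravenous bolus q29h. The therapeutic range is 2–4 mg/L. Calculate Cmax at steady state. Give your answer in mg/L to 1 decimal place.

1.5 mg/L

k = ln2/t½ = ln2/9 ≈ 0.077016 h⁻¹; fraction remaining f = e^(−kτ) = e^(−0.077016×29) ≈ 0.1072.
Accumulation ratio R = 1/(1 − f) ≈ 1/0.8928 ≈ 1.1201.
Each bolus raises the concentration by D/Vd = 87/67 ≈ 1.299 mg/L.
Steady-state peak Cmax,ss = C₀·R ≈ 1.299 × 1.1201 ≈ 1.455 mg/L.
Peak 1.5 mg/L vs MTC 4 mg/L: below toxic threshold.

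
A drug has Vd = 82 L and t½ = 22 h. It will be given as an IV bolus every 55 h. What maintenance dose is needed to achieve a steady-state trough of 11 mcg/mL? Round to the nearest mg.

τ/t½ = 55/22 ≈ 2.5, so f = (1/2)^(55/22) ≈ 0.176777.
Cmin,ss = (D/Vd)·f/(1−f), so D = Cmin,ss·Vd·(1−f)/f.
D = 11 × 82 × (1−f)/f ≈ 11 × 82 × 4.65684 ≈ 4200.47 mg.

4200 mg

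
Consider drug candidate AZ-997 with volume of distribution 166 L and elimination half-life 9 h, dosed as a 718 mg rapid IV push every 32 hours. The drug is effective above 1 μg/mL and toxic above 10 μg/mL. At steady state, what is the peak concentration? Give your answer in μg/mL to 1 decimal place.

Over one 32-h interval, 32/9 ≈ 3.5556 half-lives elapse, leaving f ≈ 0.0850 of each dose.
At steady state, accumulation factor R = 1/(1 − e^(−kτ)) ≈ 1.0929.
Single-dose peak C₀ = D/Vd = 718/166 ≈ 4.325 μg/mL.
Cmax,ss = C₀/(1 − f) ≈ 4.325/0.9150 ≈ 4.727 μg/mL.
Peak 4.7 μg/mL vs MTC 10 μg/mL: below toxic threshold.

4.7 μg/mL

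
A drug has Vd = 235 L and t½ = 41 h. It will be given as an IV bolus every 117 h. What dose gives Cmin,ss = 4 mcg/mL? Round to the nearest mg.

5855 mg

τ/t½ = 117/41 ≈ 2.8537, so f = (1/2)^(117/41) ≈ 0.138345.
Cmin,ss = (D/Vd)·f/(1−f), so D = Cmin,ss·Vd·(1−f)/f.
D = 4 × 235 × (1−f)/f ≈ 4 × 235 × 6.22831 ≈ 5854.61 mg.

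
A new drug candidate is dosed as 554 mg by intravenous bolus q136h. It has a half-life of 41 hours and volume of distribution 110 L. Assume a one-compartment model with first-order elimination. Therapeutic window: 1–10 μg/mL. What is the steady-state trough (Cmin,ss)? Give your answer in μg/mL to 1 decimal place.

k = ln2/t½ = ln2/41 ≈ 0.016906 h⁻¹; fraction remaining f = e^(−kτ) = e^(−0.016906×136) ≈ 0.1003.
Accumulation ratio R = 1/(1 − f) ≈ 1/0.8997 ≈ 1.1115.
Single-dose peak C₀ = D/Vd = 554/110 ≈ 5.036 μg/mL.
Steady-state peak Cmax,ss = C₀·R ≈ 5.036 × 1.1115 ≈ 5.598 μg/mL.
One interval later, Cmin,ss = Cmax,ss·e^(−kτ) ≈ 5.598 × 0.1003 ≈ 0.561 μg/mL.
Trough 0.6 μg/mL vs MEC 1 μg/mL: subtherapeutic.

0.6 μg/mL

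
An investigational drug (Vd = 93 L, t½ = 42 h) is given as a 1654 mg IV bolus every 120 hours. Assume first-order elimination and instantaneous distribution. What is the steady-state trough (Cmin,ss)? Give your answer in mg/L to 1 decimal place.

2.8 mg/L

τ/t½ = 120/42 ≈ 2.8571, so fraction remaining f = (1/2)^(120/42) ≈ 0.1380.
Accumulation ratio R = 1/(1 − f) ≈ 1/0.8620 ≈ 1.1601.
Single-dose peak C₀ = D/Vd = 1654/93 ≈ 17.785 mg/L.
Cmax,ss = C₀/(1 − f) ≈ 17.785/0.8620 ≈ 20.632 mg/L.
One interval later, Cmin,ss = Cmax,ss·e^(−kτ) ≈ 20.632 × 0.1380 ≈ 2.847 mg/L.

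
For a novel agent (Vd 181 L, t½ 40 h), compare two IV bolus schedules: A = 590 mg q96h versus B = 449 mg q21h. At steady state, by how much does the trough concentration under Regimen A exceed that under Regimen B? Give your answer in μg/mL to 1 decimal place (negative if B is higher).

-4.9 μg/mL

Regimen A: f = (1/2)^(96/40) ≈ 0.1895; Cmin,ss = (590/181)·f/(1−f) ≈ 0.762 μg/mL.
Regimen B: f = (1/2)^(21/40) ≈ 0.6950; Cmin,ss = (449/181)·f/(1−f) ≈ 5.653 μg/mL.
Difference ≈ 0.762 − 5.653 ≈ -4.891 μg/mL.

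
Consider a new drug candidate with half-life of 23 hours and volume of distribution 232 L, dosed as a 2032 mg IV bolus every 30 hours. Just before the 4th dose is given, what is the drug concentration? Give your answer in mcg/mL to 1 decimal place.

f = (1/2)^(τ/t½) = (1/2)^(30/23) ≈ 0.4049.
C₀ = D/Vd = 2032/232 ≈ 8.759 mcg/mL.
Before the 4th dose, 3 doses have been given. Superposition: Cmin = C₀·(f + f² + … + f^3).
≈ 8.759 × (0.4049 + 0.1639 + 0.0664) ≈ 8.759 × 0.6352 ≈ 5.564 mcg/mL.

5.6 mcg/mL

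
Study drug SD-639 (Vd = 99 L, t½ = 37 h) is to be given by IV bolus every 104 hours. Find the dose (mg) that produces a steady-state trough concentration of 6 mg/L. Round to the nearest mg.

τ/t½ = 104/37 ≈ 2.8108, so f = (1/2)^(104/37) ≈ 0.142515.
Cmin,ss = (D/Vd)·f/(1−f), so D = Cmin,ss·Vd·(1−f)/f.
D = 6 × 99 × (1−f)/f ≈ 6 × 99 × 6.01681 ≈ 3573.99 mg.

3574 mg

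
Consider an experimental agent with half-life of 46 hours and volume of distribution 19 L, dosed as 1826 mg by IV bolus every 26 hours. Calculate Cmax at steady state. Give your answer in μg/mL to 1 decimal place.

Over one 26-h interval, 26/46 ≈ 0.56522 half-lives elapse, leaving f ≈ 0.6759 of each dose.
Accumulation ratio R = 1/(1 − f) ≈ 1/0.3241 ≈ 3.0855.
Single-dose peak C₀ = D/Vd = 1826/19 ≈ 96.105 μg/mL.
Steady-state peak Cmax,ss = C₀·R ≈ 96.105 × 3.0855 ≈ 296.532 μg/mL.

296.5 μg/mL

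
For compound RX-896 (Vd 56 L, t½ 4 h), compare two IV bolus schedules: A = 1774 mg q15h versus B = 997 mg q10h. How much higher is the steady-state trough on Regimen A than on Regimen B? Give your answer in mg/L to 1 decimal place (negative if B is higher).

Regimen A: f = (1/2)^(15/4) ≈ 0.0743; Cmin,ss = (1774/56)·f/(1−f) ≈ 2.543 mg/L.
Regimen B: f = (1/2)^(10/4) ≈ 0.1768; Cmin,ss = (997/56)·f/(1−f) ≈ 3.824 mg/L.
Difference ≈ 2.543 − 3.824 ≈ -1.281 mg/L.

-1.3 mg/L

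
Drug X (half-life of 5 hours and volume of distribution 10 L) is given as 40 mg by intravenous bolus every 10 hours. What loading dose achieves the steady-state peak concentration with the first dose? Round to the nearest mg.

f = (1/2)^(10/5) ≈ 0.250000; accumulation ratio R = 1/(1−f) ≈ 1.33333.
Loading dose to hit Cmax,ss on first dose: D_load = D_maint·R ≈ 40 × 1.33333 ≈ 53.33 mg.

53 mg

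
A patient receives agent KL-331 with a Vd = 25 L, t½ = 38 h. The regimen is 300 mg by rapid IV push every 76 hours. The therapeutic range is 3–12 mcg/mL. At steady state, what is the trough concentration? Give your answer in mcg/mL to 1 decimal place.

τ = 76 h = 2 half-lives, so f = (1/2)^2 = 0.25.
Accumulation ratio R = 1/(1 − f) = 1/0.75 = 4/3.
Single-dose peak C₀ = D/Vd = 300/25 = 12 mcg/mL.
Steady-state peak Cmax,ss = C₀·R = 12 × 4/3 ≈ 16.000 mcg/mL.
Steady-state trough Cmin,ss = Cmax,ss·f ≈ 16.000 × 0.25 ≈ 4.000 mcg/mL.
Trough 4.0 mcg/mL vs MEC 3 mcg/mL: adequate.

4.0 mcg/mL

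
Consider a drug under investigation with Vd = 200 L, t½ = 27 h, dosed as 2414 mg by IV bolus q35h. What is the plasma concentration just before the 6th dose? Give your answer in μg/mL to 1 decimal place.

f = (1/2)^(τ/t½) = (1/2)^(35/27) ≈ 0.4072.
C₀ = D/Vd = 2414/200 ≈ 12.070 μg/mL.
Before the 6th dose, 5 doses have been given. Superposition: Cmin = C₀·(f + f² + … + f^5).
≈ 12.070 × (0.4072 + 0.1658 + 0.0675 + 0.0275 + 0.0112) ≈ 12.070 × 0.6792 ≈ 8.198 μg/mL.

8.2 μg/mL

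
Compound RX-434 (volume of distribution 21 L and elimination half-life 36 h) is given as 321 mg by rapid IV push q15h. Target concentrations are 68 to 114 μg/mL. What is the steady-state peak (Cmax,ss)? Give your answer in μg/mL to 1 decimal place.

60.9 μg/mL

k = ln2/t½ = ln2/36 ≈ 0.019254 h⁻¹; fraction remaining f = e^(−kτ) = e^(−0.019254×15) ≈ 0.7492.
Accumulation ratio R = 1/(1 − f) ≈ 1/0.2508 ≈ 3.9872.
Single-dose peak C₀ = D/Vd = 321/21 ≈ 15.286 μg/mL.
Steady-state peak Cmax,ss = C₀·R ≈ 15.286 × 3.9872 ≈ 60.948 μg/mL.
Peak 60.9 μg/mL vs MTC 114 μg/mL: below toxic threshold.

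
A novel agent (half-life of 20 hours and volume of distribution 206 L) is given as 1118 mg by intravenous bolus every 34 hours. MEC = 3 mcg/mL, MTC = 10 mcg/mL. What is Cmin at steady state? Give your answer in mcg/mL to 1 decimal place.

2.4 mcg/mL

τ/t½ = 34/20 ≈ 1.7, so fraction remaining f = (1/2)^(34/20) ≈ 0.3078.
Each bolus raises the concentration by D/Vd = 1118/206 ≈ 5.427 mcg/mL.
Steady-state trough Cmin,ss = C₀·f/(1−f) ≈ 5.427 × 0.3078/0.6922 ≈ 2.413 mcg/mL.
Trough 2.4 mcg/mL vs MEC 3 mcg/mL: subtherapeutic.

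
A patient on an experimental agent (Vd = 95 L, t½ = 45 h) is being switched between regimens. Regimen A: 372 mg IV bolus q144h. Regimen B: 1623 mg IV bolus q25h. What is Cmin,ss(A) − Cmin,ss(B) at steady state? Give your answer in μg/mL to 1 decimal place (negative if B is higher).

Regimen A: f = (1/2)^(144/45) ≈ 0.1088; Cmin,ss = (372/95)·f/(1−f) ≈ 0.478 μg/mL.
Regimen B: f = (1/2)^(25/45) ≈ 0.6804; Cmin,ss = (1623/95)·f/(1−f) ≈ 36.371 μg/mL.
Difference ≈ 0.478 − 36.371 ≈ -35.893 μg/mL.

-35.9 μg/mL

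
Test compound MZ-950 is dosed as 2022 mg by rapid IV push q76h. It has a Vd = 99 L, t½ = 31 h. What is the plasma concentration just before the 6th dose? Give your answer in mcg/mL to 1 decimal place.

f = (1/2)^(τ/t½) = (1/2)^(76/31) ≈ 0.1828.
C₀ = D/Vd = 2022/99 ≈ 20.424 mcg/mL.
Before the 6th dose, 5 doses have been given. Superposition: Cmin = C₀·(f + f² + … + f^5).
≈ 20.424 × (0.1828 + 0.0334 + 0.0061 + 0.0011 + 0.0002) ≈ 20.424 × 0.2236 ≈ 4.567 mcg/mL.

4.6 mcg/mL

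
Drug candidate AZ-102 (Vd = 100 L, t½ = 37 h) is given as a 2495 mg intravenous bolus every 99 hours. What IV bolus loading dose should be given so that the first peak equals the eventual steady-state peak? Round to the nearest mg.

2958 mg

f = (1/2)^(99/37) ≈ 0.156510; accumulation ratio R = 1/(1−f) ≈ 1.18555.
Loading dose to hit Cmax,ss on first dose: D_load = D_maint·R ≈ 2495 × 1.18555 ≈ 2957.95 mg.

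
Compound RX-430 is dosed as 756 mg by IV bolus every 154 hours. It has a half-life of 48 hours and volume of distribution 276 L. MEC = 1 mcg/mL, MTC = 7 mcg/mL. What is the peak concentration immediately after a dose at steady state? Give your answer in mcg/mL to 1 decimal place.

Over one 154-h interval, 154/48 ≈ 3.2083 half-lives elapse, leaving f ≈ 0.1082 of each dose.
At steady state, accumulation factor R = 1/(1 − e^(−kτ)) ≈ 1.1213.
Each bolus raises the concentration by D/Vd = 756/276 ≈ 2.739 mcg/mL.
Steady-state peak Cmax,ss = C₀·R ≈ 2.739 × 1.1213 ≈ 3.071 mcg/mL.
Peak 3.1 mcg/mL vs MTC 7 mcg/mL: below toxic threshold.

3.1 mcg/mL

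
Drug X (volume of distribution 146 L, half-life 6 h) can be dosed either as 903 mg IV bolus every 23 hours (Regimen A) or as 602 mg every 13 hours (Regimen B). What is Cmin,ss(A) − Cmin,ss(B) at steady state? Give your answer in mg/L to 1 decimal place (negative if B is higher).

Regimen A: f = (1/2)^(23/6) ≈ 0.0702; Cmin,ss = (903/146)·f/(1−f) ≈ 0.467 mg/L.
Regimen B: f = (1/2)^(13/6) ≈ 0.2227; Cmin,ss = (602/146)·f/(1−f) ≈ 1.181 mg/L.
Difference ≈ 0.467 − 1.181 ≈ -0.714 mg/L.

-0.7 mg/L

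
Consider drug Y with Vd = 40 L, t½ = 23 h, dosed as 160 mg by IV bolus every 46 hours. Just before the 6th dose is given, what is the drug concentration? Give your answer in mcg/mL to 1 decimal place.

f = (1/2)^(τ/t½) = (1/2)^(46/23) ≈ 0.2500.
C₀ = D/Vd = 160/40 ≈ 4.000 mcg/mL.
Before the 6th dose, 5 doses have been given. Superposition: Cmin = C₀·(f + f² + … + f^5).
≈ 4.000 × (0.2500 + 0.0625 + 0.0156 + 0.0039 + 0.0010) ≈ 4.000 × 0.3330 ≈ 1.332 mcg/mL.

1.3 mcg/mL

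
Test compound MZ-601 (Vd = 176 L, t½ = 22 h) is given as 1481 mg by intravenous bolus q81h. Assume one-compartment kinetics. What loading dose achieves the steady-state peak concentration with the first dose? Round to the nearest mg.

1606 mg

f = (1/2)^(81/22) ≈ 0.077922; accumulation ratio R = 1/(1−f) ≈ 1.08451.
Loading dose to hit Cmax,ss on first dose: D_load = D_maint·R ≈ 1481 × 1.08451 ≈ 1606.16 mg.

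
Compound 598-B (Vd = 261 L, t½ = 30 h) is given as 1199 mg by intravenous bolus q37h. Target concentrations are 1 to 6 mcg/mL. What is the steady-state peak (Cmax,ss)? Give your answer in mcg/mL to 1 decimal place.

k = ln2/t½ = ln2/30 ≈ 0.023105 h⁻¹; fraction remaining f = e^(−kτ) = e^(−0.023105×37) ≈ 0.4253.
Accumulation ratio R = 1/(1 − f) ≈ 1/0.5747 ≈ 1.7400.
Single-dose peak C₀ = D/Vd = 1199/261 ≈ 4.594 mcg/mL.
Steady-state peak Cmax,ss = C₀·R ≈ 4.594 × 1.7400 ≈ 7.994 mcg/mL.
Peak 8.0 mcg/mL vs MTC 6 mcg/mL: exceeds toxic threshold.

8.0 mcg/mL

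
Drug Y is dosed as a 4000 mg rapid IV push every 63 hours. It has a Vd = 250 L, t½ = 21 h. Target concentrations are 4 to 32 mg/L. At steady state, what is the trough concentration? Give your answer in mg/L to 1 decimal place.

The dosing interval is 3 half-lives, so f = 2^(−3) = 0.125.
Accumulation ratio R = 1/(1 − f) = 1/0.875 = 8/7.
Single-dose peak C₀ = D/Vd = 4000/250 = 16 mg/L.
Steady-state peak Cmax,ss = C₀·R = 16 × 8/7 ≈ 18.286 mg/L.
Steady-state trough Cmin,ss = Cmax,ss·f ≈ 18.286 × 0.125 ≈ 2.286 mg/L.
Trough 2.3 mg/L vs MEC 4 mg/L: subtherapeutic.

2.3 mg/L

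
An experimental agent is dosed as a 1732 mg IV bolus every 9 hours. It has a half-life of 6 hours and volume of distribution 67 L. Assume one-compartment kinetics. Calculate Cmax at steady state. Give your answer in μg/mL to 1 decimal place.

Over one 9-h interval, 9/6 ≈ 1.5 half-lives elapse, leaving f ≈ 0.3536 of each dose.
At steady state, accumulation factor R = 1/(1 − e^(−kτ)) ≈ 1.5470.
Each bolus raises the concentration by D/Vd = 1732/67 ≈ 25.851 μg/mL.
Steady-state peak Cmax,ss = C₀·R ≈ 25.851 × 1.5470 ≈ 39.991 μg/mL.

40.0 μg/mL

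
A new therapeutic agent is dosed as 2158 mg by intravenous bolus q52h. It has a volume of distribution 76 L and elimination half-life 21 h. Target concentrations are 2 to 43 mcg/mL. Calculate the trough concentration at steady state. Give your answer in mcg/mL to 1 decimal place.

k = ln2/t½ = ln2/21 ≈ 0.033007 h⁻¹; fraction remaining f = e^(−kτ) = e^(−0.033007×52) ≈ 0.1797.
Accumulation ratio R = 1/(1 − f) ≈ 1/0.8203 ≈ 1.2191.
Each bolus raises the concentration by D/Vd = 2158/76 ≈ 28.395 mcg/mL.
Steady-state peak Cmax,ss = C₀·R ≈ 28.395 × 1.2191 ≈ 34.616 mcg/mL.
One interval later, Cmin,ss = Cmax,ss·e^(−kτ) ≈ 34.616 × 0.1797 ≈ 6.220 mcg/mL.
Trough 6.2 mcg/mL vs MEC 2 mcg/mL: adequate.

6.2 mcg/mL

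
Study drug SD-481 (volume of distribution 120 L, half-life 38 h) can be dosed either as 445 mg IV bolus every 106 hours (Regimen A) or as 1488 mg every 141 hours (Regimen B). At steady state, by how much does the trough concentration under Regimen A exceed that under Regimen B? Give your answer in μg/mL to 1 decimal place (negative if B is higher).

-0.4 μg/mL

Regimen A: f = (1/2)^(106/38) ≈ 0.1446; Cmin,ss = (445/120)·f/(1−f) ≈ 0.627 μg/mL.
Regimen B: f = (1/2)^(141/38) ≈ 0.0764; Cmin,ss = (1488/120)·f/(1−f) ≈ 1.026 μg/mL.
Difference ≈ 0.627 − 1.026 ≈ -0.399 μg/mL.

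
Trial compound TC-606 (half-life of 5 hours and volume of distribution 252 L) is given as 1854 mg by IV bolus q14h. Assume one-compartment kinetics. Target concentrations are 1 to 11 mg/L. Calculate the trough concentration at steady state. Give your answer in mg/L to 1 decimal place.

1.2 mg/L

k = ln2/t½ = ln2/5 ≈ 0.138629 h⁻¹; fraction remaining f = e^(−kτ) = e^(−0.138629×14) ≈ 0.1436.
At steady state, accumulation factor R = 1/(1 − e^(−kτ)) ≈ 1.1677.
Single-dose peak C₀ = D/Vd = 1854/252 ≈ 7.357 mg/L.
Cmax,ss = C₀/(1 − f) ≈ 7.357/0.8564 ≈ 8.591 mg/L.
Steady-state trough Cmin,ss = Cmax,ss·f ≈ 8.591 × 0.1436 ≈ 1.234 mg/L.
Trough 1.2 mg/L vs MEC 1 mg/L: adequate.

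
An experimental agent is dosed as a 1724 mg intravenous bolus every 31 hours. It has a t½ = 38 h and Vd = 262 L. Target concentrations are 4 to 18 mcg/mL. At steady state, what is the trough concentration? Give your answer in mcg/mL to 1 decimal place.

8.7 mcg/mL

k = ln2/t½ = ln2/38 ≈ 0.018241 h⁻¹; fraction remaining f = e^(−kτ) = e^(−0.018241×31) ≈ 0.5681.
Each bolus raises the concentration by D/Vd = 1724/262 ≈ 6.580 mcg/mL.
Steady-state trough Cmin,ss = C₀·f/(1−f) ≈ 6.580 × 0.5681/0.4319 ≈ 8.655 mcg/mL.
Trough 8.7 mcg/mL vs MEC 4 mcg/mL: adequate.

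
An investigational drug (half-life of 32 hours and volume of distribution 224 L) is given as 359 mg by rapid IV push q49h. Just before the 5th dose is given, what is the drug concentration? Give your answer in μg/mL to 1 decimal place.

f = (1/2)^(τ/t½) = (1/2)^(49/32) ≈ 0.3460.
C₀ = D/Vd = 359/224 ≈ 1.603 μg/mL.
Before the 5th dose, 4 doses have been given. Superposition: Cmin = C₀·(f + f² + … + f^4).
≈ 1.603 × (0.3460 + 0.1197 + 0.0414 + 0.0143) ≈ 1.603 × 0.5214 ≈ 0.836 μg/mL.

0.8 μg/mL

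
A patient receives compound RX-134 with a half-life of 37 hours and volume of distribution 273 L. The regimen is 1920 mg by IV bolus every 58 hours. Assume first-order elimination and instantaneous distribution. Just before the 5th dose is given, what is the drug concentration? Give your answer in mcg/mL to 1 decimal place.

f = (1/2)^(τ/t½) = (1/2)^(58/37) ≈ 0.3374.
C₀ = D/Vd = 1920/273 ≈ 7.033 mcg/mL.
Before the 5th dose, 4 doses have been given. Superposition: Cmin = C₀·(f + f² + … + f^4).
≈ 7.033 × (0.3374 + 0.1138 + 0.0384 + 0.0130) ≈ 7.033 × 0.5026 ≈ 3.535 mcg/mL.

3.5 mcg/mL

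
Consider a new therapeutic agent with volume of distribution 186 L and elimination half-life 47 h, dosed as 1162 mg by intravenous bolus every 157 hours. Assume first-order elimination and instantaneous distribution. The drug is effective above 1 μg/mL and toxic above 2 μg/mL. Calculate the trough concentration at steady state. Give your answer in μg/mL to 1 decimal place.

τ/t½ = 157/47 ≈ 3.3404, so fraction remaining f = (1/2)^(157/47) ≈ 0.0987.
Accumulation ratio R = 1/(1 − f) ≈ 1/0.9013 ≈ 1.1095.
Single-dose peak C₀ = D/Vd = 1162/186 ≈ 6.247 μg/mL.
Cmax,ss = C₀/(1 − f) ≈ 6.247/0.9013 ≈ 6.931 μg/mL.
One interval later, Cmin,ss = Cmax,ss·e^(−kτ) ≈ 6.931 × 0.0987 ≈ 0.684 μg/mL.
Trough 0.7 μg/mL vs MEC 1 μg/mL: subtherapeutic.

0.7 μg/mL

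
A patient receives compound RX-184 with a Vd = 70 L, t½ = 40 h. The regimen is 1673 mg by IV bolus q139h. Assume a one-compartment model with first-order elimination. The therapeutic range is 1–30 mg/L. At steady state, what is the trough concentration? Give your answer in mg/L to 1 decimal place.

2.4 mg/L

τ/t½ = 139/40 ≈ 3.475, so fraction remaining f = (1/2)^(139/40) ≈ 0.0899.
At steady state, accumulation factor R = 1/(1 − e^(−kτ)) ≈ 1.0988.
Single-dose peak C₀ = D/Vd = 1673/70 ≈ 23.900 mg/L.
Cmax,ss = C₀/(1 − f) ≈ 23.900/0.9101 ≈ 26.261 mg/L.
Steady-state trough Cmin,ss = Cmax,ss·f ≈ 26.261 × 0.0899 ≈ 2.361 mg/L.
Trough 2.4 mg/L vs MEC 1 mg/L: adequate.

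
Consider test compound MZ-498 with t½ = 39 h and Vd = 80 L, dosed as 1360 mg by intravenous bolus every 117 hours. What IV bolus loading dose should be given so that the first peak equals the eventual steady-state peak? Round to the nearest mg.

1554 mg

f = (1/2)^(117/39) ≈ 0.125000; accumulation ratio R = 1/(1−f) ≈ 1.14286.
Loading dose to hit Cmax,ss on first dose: D_load = D_maint·R ≈ 1360 × 1.14286 ≈ 1554.29 mg.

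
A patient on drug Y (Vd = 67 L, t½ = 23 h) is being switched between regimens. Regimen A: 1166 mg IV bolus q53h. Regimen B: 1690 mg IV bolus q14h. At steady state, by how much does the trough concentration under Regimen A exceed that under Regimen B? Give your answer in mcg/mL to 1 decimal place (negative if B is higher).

-43.6 mcg/mL

Regimen A: f = (1/2)^(53/23) ≈ 0.2025; Cmin,ss = (1166/67)·f/(1−f) ≈ 4.419 mcg/mL.
Regimen B: f = (1/2)^(14/23) ≈ 0.6558; Cmin,ss = (1690/67)·f/(1−f) ≈ 48.059 mcg/mL.
Difference ≈ 4.419 − 48.059 ≈ -43.640 mcg/mL.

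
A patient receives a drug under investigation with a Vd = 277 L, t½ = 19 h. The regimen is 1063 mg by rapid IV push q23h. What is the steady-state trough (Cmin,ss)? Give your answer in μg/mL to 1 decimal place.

τ/t½ = 23/19 ≈ 1.2105, so fraction remaining f = (1/2)^(23/19) ≈ 0.4321.
Accumulation ratio R = 1/(1 − f) ≈ 1/0.5679 ≈ 1.7609.
Single-dose peak C₀ = D/Vd = 1063/277 ≈ 3.838 μg/mL.
Steady-state peak Cmax,ss = C₀·R ≈ 3.838 × 1.7609 ≈ 6.758 μg/mL.
One interval later, Cmin,ss = Cmax,ss·e^(−kτ) ≈ 6.758 × 0.4321 ≈ 2.920 μg/mL.

2.9 μg/mL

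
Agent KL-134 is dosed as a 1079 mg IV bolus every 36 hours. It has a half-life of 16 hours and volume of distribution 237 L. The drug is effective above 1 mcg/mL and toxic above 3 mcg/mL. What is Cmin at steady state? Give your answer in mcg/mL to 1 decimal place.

1.2 mcg/mL

τ/t½ = 36/16 ≈ 2.25, so fraction remaining f = (1/2)^(36/16) ≈ 0.2102.
Accumulation ratio R = 1/(1 − f) ≈ 1/0.7898 ≈ 1.2661.
Each bolus raises the concentration by D/Vd = 1079/237 ≈ 4.553 mcg/mL.
Cmax,ss = C₀/(1 − f) ≈ 4.553/0.7898 ≈ 5.765 mcg/mL.
One interval later, Cmin,ss = Cmax,ss·e^(−kτ) ≈ 5.765 × 0.2102 ≈ 1.212 mcg/mL.
Trough 1.2 mcg/mL vs MEC 1 mcg/mL: adequate.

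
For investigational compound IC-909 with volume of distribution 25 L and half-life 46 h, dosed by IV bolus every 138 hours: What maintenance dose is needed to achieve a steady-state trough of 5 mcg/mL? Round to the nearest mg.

875 mg

τ/t½ = 138/46 ≈ 3, so f = (1/2)^(138/46) ≈ 0.125000.
Cmin,ss = (D/Vd)·f/(1−f), so D = Cmin,ss·Vd·(1−f)/f.
D = 5 × 25 × (1−f)/f ≈ 5 × 25 × 7.00000 ≈ 875.00 mg.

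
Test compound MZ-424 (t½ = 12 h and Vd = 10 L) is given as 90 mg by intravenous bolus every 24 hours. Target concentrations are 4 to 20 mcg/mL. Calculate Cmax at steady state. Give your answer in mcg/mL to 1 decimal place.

The dosing interval is 2 half-lives, so f = 2^(−2) = 0.25.
Accumulation ratio R = 1/(1 − f) = 1/0.75 = 4/3.
Single-dose peak C₀ = D/Vd = 90/10 = 9 mcg/mL.
Steady-state peak Cmax,ss = C₀·R = 9 × 4/3 ≈ 12.000 mcg/mL.
Peak 12.0 mcg/mL vs MTC 20 mcg/mL: below toxic threshold.

12.0 mcg/mL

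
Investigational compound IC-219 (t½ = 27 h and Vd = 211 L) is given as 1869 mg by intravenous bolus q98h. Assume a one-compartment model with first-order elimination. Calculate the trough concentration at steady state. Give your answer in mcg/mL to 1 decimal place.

0.8 mcg/mL

Over one 98-h interval, 98/27 ≈ 3.6296 half-lives elapse, leaving f ≈ 0.0808 of each dose.
Single-dose peak C₀ = D/Vd = 1869/211 ≈ 8.858 mcg/mL.
Steady-state trough Cmin,ss = C₀·f/(1−f) ≈ 8.858 × 0.0808/0.9192 ≈ 0.779 mcg/mL.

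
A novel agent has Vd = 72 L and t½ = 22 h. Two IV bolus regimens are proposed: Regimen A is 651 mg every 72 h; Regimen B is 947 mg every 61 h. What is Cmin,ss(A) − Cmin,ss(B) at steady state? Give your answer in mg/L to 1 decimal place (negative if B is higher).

Regimen A: f = (1/2)^(72/22) ≈ 0.1035; Cmin,ss = (651/72)·f/(1−f) ≈ 1.044 mg/L.
Regimen B: f = (1/2)^(61/22) ≈ 0.1463; Cmin,ss = (947/72)·f/(1−f) ≈ 2.254 mg/L.
Difference ≈ 1.044 − 2.254 ≈ -1.210 mg/L.

-1.2 mg/L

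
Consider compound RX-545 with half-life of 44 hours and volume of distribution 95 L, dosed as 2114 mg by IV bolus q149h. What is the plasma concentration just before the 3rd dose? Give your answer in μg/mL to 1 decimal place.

2.3 μg/mL

f = (1/2)^(τ/t½) = (1/2)^(149/44) ≈ 0.0956.
C₀ = D/Vd = 2114/95 ≈ 22.253 μg/mL.
Before the 3rd dose, 2 doses have been given. Superposition: Cmin = C₀·(f + f²).
≈ 22.253 × (0.0956 + 0.0091) ≈ 22.253 × 0.1047 ≈ 2.330 μg/mL.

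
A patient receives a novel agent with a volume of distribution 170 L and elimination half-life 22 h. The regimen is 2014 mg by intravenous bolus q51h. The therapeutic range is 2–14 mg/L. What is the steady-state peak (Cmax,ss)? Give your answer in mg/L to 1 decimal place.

14.8 mg/L

Over one 51-h interval, 51/22 ≈ 2.3182 half-lives elapse, leaving f ≈ 0.2005 of each dose.
Accumulation ratio R = 1/(1 − f) ≈ 1/0.7995 ≈ 1.2508.
Each bolus raises the concentration by D/Vd = 2014/170 ≈ 11.847 mg/L.
Steady-state peak Cmax,ss = C₀·R ≈ 11.847 × 1.2508 ≈ 14.818 mg/L.
Peak 14.8 mg/L vs MTC 14 mg/L: exceeds toxic threshold.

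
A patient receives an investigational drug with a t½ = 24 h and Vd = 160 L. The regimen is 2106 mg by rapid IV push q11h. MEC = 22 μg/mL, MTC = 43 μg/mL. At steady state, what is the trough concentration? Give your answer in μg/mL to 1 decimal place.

τ/t½ = 11/24 ≈ 0.45833, so fraction remaining f = (1/2)^(11/24) ≈ 0.7278.
At steady state, accumulation factor R = 1/(1 − e^(−kτ)) ≈ 3.6738.
Single-dose peak C₀ = D/Vd = 2106/160 ≈ 13.162 μg/mL.
Cmax,ss = C₀/(1 − f) ≈ 13.162/0.2722 ≈ 48.354 μg/mL.
One interval later, Cmin,ss = Cmax,ss·e^(−kτ) ≈ 48.354 × 0.7278 ≈ 35.192 μg/mL.
Trough 35.2 μg/mL vs MEC 22 μg/mL: adequate.

35.2 μg/mL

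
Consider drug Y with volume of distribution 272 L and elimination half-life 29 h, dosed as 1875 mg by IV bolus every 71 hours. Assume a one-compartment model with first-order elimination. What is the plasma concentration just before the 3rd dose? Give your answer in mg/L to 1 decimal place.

f = (1/2)^(τ/t½) = (1/2)^(71/29) ≈ 0.1832.
C₀ = D/Vd = 1875/272 ≈ 6.893 mg/L.
Before the 3rd dose, 2 doses have been given. Superposition: Cmin = C₀·(f + f²).
≈ 6.893 × (0.1832 + 0.0336) ≈ 6.893 × 0.2168 ≈ 1.494 mg/L.

1.5 mg/L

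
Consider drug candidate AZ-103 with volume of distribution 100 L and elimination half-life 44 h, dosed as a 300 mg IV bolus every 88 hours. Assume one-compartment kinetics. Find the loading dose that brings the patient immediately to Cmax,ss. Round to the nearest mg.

400 mg

f = (1/2)^(88/44) ≈ 0.250000; accumulation ratio R = 1/(1−f) ≈ 1.33333.
Loading dose to hit Cmax,ss on first dose: D_load = D_maint·R ≈ 300 × 1.33333 ≈ 400.00 mg.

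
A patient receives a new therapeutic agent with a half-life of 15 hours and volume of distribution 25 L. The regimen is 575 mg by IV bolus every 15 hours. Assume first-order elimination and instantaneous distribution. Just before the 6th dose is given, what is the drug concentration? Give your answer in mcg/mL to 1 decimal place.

22.3 mcg/mL

f = (1/2)^(τ/t½) = (1/2)^(15/15) ≈ 0.5000.
C₀ = D/Vd = 575/25 ≈ 23.000 mcg/mL.
Before the 6th dose, 5 doses have been given. Superposition: Cmin = C₀·(f + f² + … + f^5).
≈ 23.000 × (0.5000 + 0.2500 + 0.1250 + 0.0625 + 0.0313) ≈ 23.000 × 0.9688 ≈ 22.282 mcg/mL.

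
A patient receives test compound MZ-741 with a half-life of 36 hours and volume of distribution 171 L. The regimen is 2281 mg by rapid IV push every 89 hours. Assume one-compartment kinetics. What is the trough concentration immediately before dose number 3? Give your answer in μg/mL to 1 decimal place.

f = (1/2)^(τ/t½) = (1/2)^(89/36) ≈ 0.1802.
C₀ = D/Vd = 2281/171 ≈ 13.339 μg/mL.
Before the 3rd dose, 2 doses have been given. Superposition: Cmin = C₀·(f + f²).
≈ 13.339 × (0.1802 + 0.0325) ≈ 13.339 × 0.2127 ≈ 2.837 μg/mL.

2.8 μg/mL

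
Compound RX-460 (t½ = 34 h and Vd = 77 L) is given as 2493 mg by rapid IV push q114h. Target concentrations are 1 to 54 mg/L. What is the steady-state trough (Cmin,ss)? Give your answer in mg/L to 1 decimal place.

τ/t½ = 114/34 ≈ 3.3529, so fraction remaining f = (1/2)^(114/34) ≈ 0.0979.
Single-dose peak C₀ = D/Vd = 2493/77 ≈ 32.377 mg/L.
Steady-state trough Cmin,ss = C₀·f/(1−f) ≈ 32.377 × 0.0979/0.9021 ≈ 3.514 mg/L.
Trough 3.5 mg/L vs MEC 1 mg/L: adequate.

3.5 mg/L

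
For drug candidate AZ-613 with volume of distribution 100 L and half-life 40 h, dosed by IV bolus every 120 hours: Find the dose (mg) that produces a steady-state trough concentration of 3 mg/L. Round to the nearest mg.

τ/t½ = 120/40 ≈ 3, so f = (1/2)^(120/40) ≈ 0.125000.
Cmin,ss = (D/Vd)·f/(1−f), so D = Cmin,ss·Vd·(1−f)/f.
D = 3 × 100 × (1−f)/f ≈ 3 × 100 × 7.00000 ≈ 2100.00 mg.

2100 mg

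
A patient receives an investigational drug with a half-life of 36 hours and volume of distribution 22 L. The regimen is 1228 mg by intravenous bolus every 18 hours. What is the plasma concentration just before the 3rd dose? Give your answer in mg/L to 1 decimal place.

f = (1/2)^(τ/t½) = (1/2)^(18/36) ≈ 0.7071.
C₀ = D/Vd = 1228/22 ≈ 55.818 mg/L.
Before the 3rd dose, 2 doses have been given. Superposition: Cmin = C₀·(f + f²).
≈ 55.818 × (0.7071 + 0.5000) ≈ 55.818 × 1.2071 ≈ 67.378 mg/L.

67.4 mg/L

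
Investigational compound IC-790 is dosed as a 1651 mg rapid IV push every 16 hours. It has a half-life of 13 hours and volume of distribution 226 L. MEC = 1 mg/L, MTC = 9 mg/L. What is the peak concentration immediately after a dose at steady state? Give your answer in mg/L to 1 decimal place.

k = ln2/t½ = ln2/13 ≈ 0.053319 h⁻¹; fraction remaining f = e^(−kτ) = e^(−0.053319×16) ≈ 0.4261.
Accumulation ratio R = 1/(1 − f) ≈ 1/0.5739 ≈ 1.7425.
Single-dose peak C₀ = D/Vd = 1651/226 ≈ 7.305 mg/L.
Steady-state peak Cmax,ss = C₀·R ≈ 7.305 × 1.7425 ≈ 12.729 mg/L.
Peak 12.7 mg/L vs MTC 9 mg/L: exceeds toxic threshold.

12.7 mg/L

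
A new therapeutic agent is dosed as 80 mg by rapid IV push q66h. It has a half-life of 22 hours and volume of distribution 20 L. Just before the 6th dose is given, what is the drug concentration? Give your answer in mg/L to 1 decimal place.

f = (1/2)^(τ/t½) = (1/2)^(66/22) ≈ 0.1250.
C₀ = D/Vd = 80/20 ≈ 4.000 mg/L.
Before the 6th dose, 5 doses have been given. Superposition: Cmin = C₀·(f + f² + … + f^5).
≈ 4.000 × (0.1250 + 0.0156 + 0.0020 + 0.0002 + 0.0000) ≈ 4.000 × 0.1428 ≈ 0.571 mg/L.

0.6 mg/L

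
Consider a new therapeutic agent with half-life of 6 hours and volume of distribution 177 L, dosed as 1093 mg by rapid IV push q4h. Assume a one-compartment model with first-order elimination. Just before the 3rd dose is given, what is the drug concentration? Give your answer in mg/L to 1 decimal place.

f = (1/2)^(τ/t½) = (1/2)^(4/6) ≈ 0.6300.
C₀ = D/Vd = 1093/177 ≈ 6.175 mg/L.
Before the 3rd dose, 2 doses have been given. Superposition: Cmin = C₀·(f + f²).
≈ 6.175 × (0.6300 + 0.3969) ≈ 6.175 × 1.0269 ≈ 6.341 mg/L.

6.3 mg/L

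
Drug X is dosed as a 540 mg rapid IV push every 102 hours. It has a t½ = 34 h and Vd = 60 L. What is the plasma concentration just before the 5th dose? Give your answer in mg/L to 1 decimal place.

f = (1/2)^(τ/t½) = (1/2)^(102/34) ≈ 0.1250.
C₀ = D/Vd = 540/60 ≈ 9.000 mg/L.
Before the 5th dose, 4 doses have been given. Superposition: Cmin = C₀·(f + f² + … + f^4).
≈ 9.000 × (0.1250 + 0.0156 + 0.0020 + 0.0002) ≈ 9.000 × 0.1428 ≈ 1.285 mg/L.

1.3 mg/L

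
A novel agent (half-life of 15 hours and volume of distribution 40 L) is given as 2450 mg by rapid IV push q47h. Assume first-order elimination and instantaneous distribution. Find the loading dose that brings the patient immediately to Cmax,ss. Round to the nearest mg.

f = (1/2)^(47/15) ≈ 0.113965; accumulation ratio R = 1/(1−f) ≈ 1.12862.
Loading dose to hit Cmax,ss on first dose: D_load = D_maint·R ≈ 2450 × 1.12862 ≈ 2765.12 mg.

2765 mg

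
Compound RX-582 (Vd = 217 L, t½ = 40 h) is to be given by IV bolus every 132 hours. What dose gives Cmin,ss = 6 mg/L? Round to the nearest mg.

τ/t½ = 132/40 ≈ 3.3, so f = (1/2)^(132/40) ≈ 0.101532.
Cmin,ss = (D/Vd)·f/(1−f), so D = Cmin,ss·Vd·(1−f)/f.
D = 6 × 217 × (1−f)/f ≈ 6 × 217 × 8.84911 ≈ 11521.54 mg.

11522 mg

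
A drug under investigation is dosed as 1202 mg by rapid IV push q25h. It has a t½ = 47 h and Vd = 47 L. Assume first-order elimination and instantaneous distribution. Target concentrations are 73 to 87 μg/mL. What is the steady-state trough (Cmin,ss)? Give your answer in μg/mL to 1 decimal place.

57.4 μg/mL

τ/t½ = 25/47 ≈ 0.53191, so fraction remaining f = (1/2)^(25/47) ≈ 0.6916.
Accumulation ratio R = 1/(1 − f) ≈ 1/0.3084 ≈ 3.2425.
Each bolus raises the concentration by D/Vd = 1202/47 ≈ 25.574 μg/mL.
Cmax,ss = C₀/(1 − f) ≈ 25.574/0.3084 ≈ 82.925 μg/mL.
Steady-state trough Cmin,ss = Cmax,ss·f ≈ 82.925 × 0.6916 ≈ 57.351 μg/mL.
Trough 57.4 μg/mL vs MEC 73 μg/mL: subtherapeutic.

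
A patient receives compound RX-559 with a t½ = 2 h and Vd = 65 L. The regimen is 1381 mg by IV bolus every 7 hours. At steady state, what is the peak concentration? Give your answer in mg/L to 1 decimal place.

23.3 mg/L

Over one 7-h interval, 7/2 ≈ 3.5 half-lives elapse, leaving f ≈ 0.0884 of each dose.
Accumulation ratio R = 1/(1 − f) ≈ 1/0.9116 ≈ 1.0970.
Each bolus raises the concentration by D/Vd = 1381/65 ≈ 21.246 mg/L.
Steady-state peak Cmax,ss = C₀·R ≈ 21.246 × 1.0970 ≈ 23.307 mg/L.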